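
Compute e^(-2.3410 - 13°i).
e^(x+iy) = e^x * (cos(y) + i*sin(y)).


e^-2.3410 = 0.09623
cos(-13°) = 0.9744
sin(-13°) = -0.22495
Real = 0.09623*0.9744 = 0.0938
Imag = 0.09623*(-0.22495) = -0.0216

0.0938 - 0.0216i


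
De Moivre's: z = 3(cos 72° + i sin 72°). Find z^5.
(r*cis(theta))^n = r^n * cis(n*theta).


r^5 = 3^5 = 243
n*theta = 5*72° = 360° = 0° (mod 360)
a = 243*cos(0°) = 243.0000
b = 243*sin(0°) = 0

243 cis(0°) = 243.0000 + 0i


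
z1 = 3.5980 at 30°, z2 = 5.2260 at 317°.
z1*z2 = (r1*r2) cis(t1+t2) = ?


r = 3.5980 * 5.2260 = 18.8031
theta = 30° + 317° = 347° = 347° (mod 360)

18.8031 cis(347°)


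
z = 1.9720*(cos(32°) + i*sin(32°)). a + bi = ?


a = 1.9720*cos(32°) = 1.9720*0.84805 = 1.6724
b = 1.9720*sin(32°) = 1.9720*0.5299 = 1.0450

1.6724 + 1.0450i


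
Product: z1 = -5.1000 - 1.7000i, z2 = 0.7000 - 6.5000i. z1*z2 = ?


Real = -5.1*0.7 - (-1.7)*(-6.5) = -3.57 - 11.05 = -14.62
Imag = -5.1*(-6.5) + 0.7*(-1.7) = 33.15 - (1.19) = 31.96

-14.6200 + 31.9600i


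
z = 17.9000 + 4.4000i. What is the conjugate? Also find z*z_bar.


z_bar = 17.9000 - 4.4000i
z*z_bar = 17.9^2 + 4.4^2 = 320.41 + 19.36 = 339.77

z_bar = 17.9000 - 4.4000i, z*z_bar = 339.77


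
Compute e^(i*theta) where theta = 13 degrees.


cos(13°) = 0.9744
sin(13°) = 0.2250

e^(i*13°) = 0.9744 + 0.2250i


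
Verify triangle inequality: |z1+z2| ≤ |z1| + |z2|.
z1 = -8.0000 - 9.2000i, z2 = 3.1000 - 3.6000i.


|z1| = sqrt((-8)^2 + (-9.2)^2) = sqrt(148.64) = 12.1918
|z2| = sqrt(3.1^2 + (-3.6)^2) = sqrt(22.57) = 4.7508
z1+z2 = -4.9000 - 12.8000i
|z1+z2| = sqrt(187.85) = 13.7058
|z1|+|z2| = 12.1918 + 4.7508 = 16.9426

|z1+z2| = 13.7058 ≤ |z1|+|z2| = 16.9426 (verified)


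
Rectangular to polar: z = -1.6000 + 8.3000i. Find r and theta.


r = sqrt(2.56+68.89) = sqrt(71.45) = 8.4528
theta = atan2(8.3, -1.6) = 100.9111 degrees

r = 8.4528, theta = 100.9111 degrees


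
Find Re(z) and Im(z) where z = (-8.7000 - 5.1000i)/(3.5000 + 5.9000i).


Multiply by conjugate: (-8.7000 - 5.1000i)(3.5000 - 5.9000i) / (3.5^2 + 5.9^2)
Numerator real = -8.7*3.5 - (5.1)*5.9 = -60.54
Numerator imag = -5.1*3.5 - (-8.7)*5.9 = 33.48
Denominator = 47.06
Re(z) = -60.54/47.06 = -1.2864
Im(z) = 33.48/47.06 = 0.7114

Re(z) = -1.2864, Im(z) = 0.7114


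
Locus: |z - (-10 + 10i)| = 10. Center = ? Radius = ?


|z - z0| = r is a circle with center z0 and radius r.
Center = (-10, 10), radius = 10

Circle with center (-10, 10) and radius 10


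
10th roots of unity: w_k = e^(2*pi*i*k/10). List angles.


The 10th roots of unity are cis(360k/10°) for k=0..9
Angle step = 360/10 = 36°
Primitive root: cis(36°)
Primitive root = 0.8090 + 0.5878i

10 roots at angles: 0°, 36°, 72°, 108°, 144°, 180°, 216°, 252°, 288°, 324°


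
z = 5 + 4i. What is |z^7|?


|z| = sqrt(25+16) = sqrt(41) = 6.4031
|z^7| = |z|^7 = (sqrt(41))^7 = 41^3 * sqrt(41) = 68921*sqrt(41)

|z^7| = 68921*sqrt(41) ≈ 441309.7256


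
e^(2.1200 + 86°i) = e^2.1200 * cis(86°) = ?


e^2.1200 = 8.3311
cos(86°) = 0.06976
sin(86°) = 0.99756
Real = 8.3311*0.06976 = 0.5812
Imag = 8.3311*0.99756 = 8.3108

0.5812 + 8.3108i


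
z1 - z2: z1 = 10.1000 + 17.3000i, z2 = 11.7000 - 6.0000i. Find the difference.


Real: 10.1 - 11.7 = -1.6
Imag: 17.3 + 6 = 23.3

-1.6000 + 23.3000i


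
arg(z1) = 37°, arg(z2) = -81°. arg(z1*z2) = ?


arg(z1*z2) = 37° - 81° = -44°
Normalized to (-180°, 180°]: -44°

-44°


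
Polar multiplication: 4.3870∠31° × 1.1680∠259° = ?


r = 4.3870 * 1.1680 = 5.1240
theta = 31° + 259° = 290° = 290° (mod 360)

5.1240 cis(290°)


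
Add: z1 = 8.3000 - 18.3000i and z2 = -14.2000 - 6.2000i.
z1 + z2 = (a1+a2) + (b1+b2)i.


Real: 8.3 - 14.2 = -5.9
Imag: -18.3 - 6.2 = -24.5

-5.9000 - 24.5000i


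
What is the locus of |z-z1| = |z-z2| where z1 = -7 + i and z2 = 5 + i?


Equal distances means the locus is the perpendicular bisector of z1 and z2.
Midpoint = ((-7+5)/2, (1+1)/2) = (-1.0000, 1.0000)

Perpendicular bisector through (-1.0000, 1.0000)


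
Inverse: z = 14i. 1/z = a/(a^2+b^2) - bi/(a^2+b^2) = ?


|z|^2 = 0+196 = 196
1/z = (0 - 14i)/196

1/z = 0 - 0.0714i


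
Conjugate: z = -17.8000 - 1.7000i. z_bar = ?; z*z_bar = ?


z_bar = -17.8000 + 1.7000i
z*z_bar = (-17.8)^2 + (-1.7)^2 = 316.84 + 2.89 = 319.73

z_bar = -17.8000 + 1.7000i, z*z_bar = 319.73


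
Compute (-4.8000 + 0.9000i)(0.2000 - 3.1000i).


Real = -4.8*0.2 - 0.9*(-3.1) = -0.96 - (-2.79) = 1.83
Imag = -4.8*(-3.1) + 0.2*0.9 = 14.88 + 0.18 = 15.06

1.8300 + 15.0600i


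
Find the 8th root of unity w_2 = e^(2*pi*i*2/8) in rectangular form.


Angle = 360*2/8 = 90°
a = cos(90°) = 0
b = sin(90°) = 1.0000

0 + 1.0000i


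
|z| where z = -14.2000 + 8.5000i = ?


|z| = sqrt((-14.2)^2 + 8.5^2) = sqrt(201.64 + 72.25) = sqrt(273.89) = 16.5496

|z| = 16.5496


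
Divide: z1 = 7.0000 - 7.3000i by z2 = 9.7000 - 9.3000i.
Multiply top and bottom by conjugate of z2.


Conjugate of z2 = 9.7000 + 9.3000i
Numerator: (7.0000 - 7.3000i)(9.7000 + 9.3000i) = 135.7900 - 5.7100i
Denominator: 9.7^2 + (-9.3)^2 = 180.58
Result = (135.7900 - 5.7100i)/180.58

0.7520 - 0.0316i


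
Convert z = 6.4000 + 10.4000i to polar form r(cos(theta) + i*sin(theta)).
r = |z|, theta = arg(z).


r = sqrt(40.96+108.16) = sqrt(149.12) = 12.2115
theta = atan2(10.4, 6.4) = 58.3925 degrees

r = 12.2115, theta = 58.3925 degrees


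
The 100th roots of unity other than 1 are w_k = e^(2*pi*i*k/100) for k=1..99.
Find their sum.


With w = e^(2*pi*i/100), all 100 of the 100th roots of unity w^0 = 1, w, ..., w^(99) sum to 0: 1 + w + ... + w^(99) = (1 - w^100)/(1 - w) = 0 since w^100 = 1, w ≠ 1.
Removing the root 1: w + w^2 + ... + w^(99) = 0 - 1 = -1

Sum = -1


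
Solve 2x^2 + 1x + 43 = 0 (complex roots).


disc = 1^2 - 4*2*43 = 1 - 344 = -343
sqrt(|disc|) = sqrt(343) = 18.5203
Real part = -1/(2*2) = -0.2500
Imag part = 18.5203/(2*2) = 4.6301

-0.2500 ± 4.6301i


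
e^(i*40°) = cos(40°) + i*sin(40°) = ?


cos(40°) = 0.7660
sin(40°) = 0.6428

e^(i*40°) = 0.7660 + 0.6428i


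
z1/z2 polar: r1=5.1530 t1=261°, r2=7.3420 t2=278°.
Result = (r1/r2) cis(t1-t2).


r = 5.1530 / 7.3420 = 0.7019
theta = 261° - 278° = -17° = 343° (mod 360)

0.7019 cis(343°)


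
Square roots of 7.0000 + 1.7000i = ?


|z| = sqrt(49+2.89) = 7.2035
sqrt((|z|+a)/2) = sqrt((7.2035+7)/2) = sqrt(7.1017) = 2.6649
sqrt((|z|-a)/2) = sqrt((7.2035-7)/2) = sqrt(0.1017) = 0.3190

±(2.6649 + 0.3190i) i.e. 2.6649 + 0.3190i and -2.6649 - 0.3190i


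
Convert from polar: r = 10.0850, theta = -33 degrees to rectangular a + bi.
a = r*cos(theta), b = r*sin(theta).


a = 10.0850*cos(-33°) = 10.0850*0.83867 = 8.4580
b = 10.0850*sin(-33°) = 10.0850*(-0.54464) = -5.4927

8.4580 - 5.4927i


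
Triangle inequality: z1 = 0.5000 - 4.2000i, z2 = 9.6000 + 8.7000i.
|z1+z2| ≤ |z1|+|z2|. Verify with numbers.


|z1| = sqrt(0.5^2 + (-4.2)^2) = sqrt(17.89) = 4.2297
|z2| = sqrt(9.6^2 + 8.7^2) = sqrt(167.85) = 12.9557
z1+z2 = 10.1000 + 4.5000i
|z1+z2| = sqrt(122.26) = 11.0571
|z1|+|z2| = 4.2297 + 12.9557 = 17.1854

|z1+z2| = 11.0571 ≤ |z1|+|z2| = 17.1854 (verified)


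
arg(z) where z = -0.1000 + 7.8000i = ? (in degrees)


Re = -0.1, Im = 7.8
arg = atan2(7.8, -0.1) = 90.7345 degrees

arg(z) = 90.7345 degrees


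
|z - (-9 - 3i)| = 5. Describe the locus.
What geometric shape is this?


|z - z0| = r is a circle with center z0 and radius r.
Center = (-9, -3), radius = 5

Circle with center (-9, -3) and radius 5


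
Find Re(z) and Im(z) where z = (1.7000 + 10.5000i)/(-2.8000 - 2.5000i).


Multiply by conjugate: (1.7000 + 10.5000i)(-2.8000 + 2.5000i) / ((-2.8)^2 + (-2.5)^2)
Numerator real = 1.7*(-2.8) + 10.5*(-2.5) = -31.01
Numerator imag = 10.5*(-2.8) - 1.7*(-2.5) = -25.15
Denominator = 14.09
Re(z) = -31.01/14.09 = -2.2009
Im(z) = -25.15/14.09 = -1.7850

Re(z) = -2.2009, Im(z) = -1.7850


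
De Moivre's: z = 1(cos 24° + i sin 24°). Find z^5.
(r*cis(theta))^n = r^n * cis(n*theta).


r^5 = 1^5 = 1
n*theta = 5*24° = 120° = 120° (mod 360)
a = 1*cos(120°) = -0.5000
b = 1*sin(120°) = 0.8660

1 cis(120°) = -0.5000 + 0.8660i


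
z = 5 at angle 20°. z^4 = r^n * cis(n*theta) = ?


r^4 = 5^4 = 625
n*theta = 4*20° = 80° = 80° (mod 360)
a = 625*cos(80°) = 108.5301
b = 625*sin(80°) = 615.5048

625 cis(80°) = 108.5301 + 615.5048i


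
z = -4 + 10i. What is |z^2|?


|z| = sqrt(16+100) = sqrt(116) = 10.7703
|z^2| = |z|^2 = (sqrt(116))^2 = 116

|z^2| = 116


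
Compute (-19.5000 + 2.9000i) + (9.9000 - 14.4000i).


Real: -19.5 + 9.9 = -9.6
Imag: 2.9 - 14.4 = -11.5

-9.6000 - 11.5000i


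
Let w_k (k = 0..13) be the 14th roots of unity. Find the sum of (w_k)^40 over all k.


The roots are w_k = w^k with w = e^(2*pi*i/14), and (w^k)^40 = (w^40)^k.
So S = 1 + u + u^2 + ... + u^(13) with u = w^40.
40 = 2*14 + 12, so 40 is not a multiple of 14: u = (w^14)^2 * w^12 = w^12 ≠ 1 (w is a primitive 14th root), while u^14 = (w^14)^40 = 1.
Geometric series: S = (1 - u^14)/(1 - u) = (1 - 1)/(1 - u) = 0

S = 0


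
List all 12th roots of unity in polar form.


The 12th roots of unity are cis(360k/12°) for k=0..11
Angle step = 360/12 = 30°
Primitive root: cis(30°)
Primitive root = 0.8660 + 0.5000i

12 roots at angles: 0°, 30°, 60°, 90°, 120°, 150°, 180°, 210°, 240°, 270°, 300°, 330°


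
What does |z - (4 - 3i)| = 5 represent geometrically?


|z - z0| = r is a circle with center z0 and radius r.
Center = (4, -3), radius = 5

Circle with center (4, -3) and radius 5


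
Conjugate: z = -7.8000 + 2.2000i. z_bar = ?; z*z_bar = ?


z_bar = -7.8000 - 2.2000i
z*z_bar = (-7.8)^2 + 2.2^2 = 60.84 + 4.84 = 65.68

z_bar = -7.8000 - 2.2000i, z*z_bar = 65.68


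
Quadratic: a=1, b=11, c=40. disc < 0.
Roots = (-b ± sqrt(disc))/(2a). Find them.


disc = 11^2 - 4*1*40 = 121 - 160 = -39
sqrt(|disc|) = sqrt(39) = 6.2450
Real part = -11/(2*1) = -5.5000
Imag part = 6.2450/(2*1) = 3.1225

-5.5000 ± 3.1225i


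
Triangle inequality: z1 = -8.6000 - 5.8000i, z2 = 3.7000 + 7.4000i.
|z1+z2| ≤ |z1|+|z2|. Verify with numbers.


|z1| = sqrt((-8.6)^2 + (-5.8)^2) = sqrt(107.6) = 10.3730
|z2| = sqrt(3.7^2 + 7.4^2) = sqrt(68.45) = 8.2735
z1+z2 = -4.9000 + 1.6000i
|z1+z2| = sqrt(26.57) = 5.1546
|z1|+|z2| = 10.3730 + 8.2735 = 18.6465

|z1+z2| = 5.1546 ≤ |z1|+|z2| = 18.6465 (verified)


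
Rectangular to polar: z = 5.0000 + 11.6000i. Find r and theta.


r = sqrt(25+134.56) = sqrt(159.56) = 12.6317
theta = atan2(11.6, 5) = 66.6823 degrees

r = 12.6317, theta = 66.6823 degrees


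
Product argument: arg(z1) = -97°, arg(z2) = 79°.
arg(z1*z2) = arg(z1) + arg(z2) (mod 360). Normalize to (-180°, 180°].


arg(z1*z2) = -97° + 79° = -18°
Normalized to (-180°, 180°]: -18°

-18°


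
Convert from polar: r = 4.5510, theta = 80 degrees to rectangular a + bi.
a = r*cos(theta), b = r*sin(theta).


a = 4.5510*cos(80°) = 4.5510*0.17365 = 0.7903
b = 4.5510*sin(80°) = 4.5510*0.98481 = 4.4819

0.7903 + 4.4819i


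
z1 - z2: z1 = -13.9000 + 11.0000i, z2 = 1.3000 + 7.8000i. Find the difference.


Real: -13.9 - 1.3 = -15.2
Imag: 11 - 7.8 = 3.2

-15.2000 + 3.2000i


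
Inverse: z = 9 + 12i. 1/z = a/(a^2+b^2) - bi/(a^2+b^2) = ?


|z|^2 = 81+144 = 225
1/z = (9 - 12i)/225

1/z = 0.0400 - 0.0533i


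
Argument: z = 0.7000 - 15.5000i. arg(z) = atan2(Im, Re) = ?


Re = 0.7, Im = -15.5
arg = atan2(-15.5, 0.7) = -87.4142 degrees

arg(z) = -87.4142 degrees


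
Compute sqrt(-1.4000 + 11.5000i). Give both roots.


|z| = sqrt(1.96+132.25) = 11.5849
sqrt((|z|+a)/2) = sqrt((11.5849+(-1.4))/2) = sqrt(5.0925) = 2.2566
sqrt((|z|-a)/2) = sqrt((11.5849-(-1.4))/2) = sqrt(6.4925) = 2.5480

±(2.2566 + 2.5480i) i.e. 2.2566 + 2.5480i and -2.2566 - 2.5480i


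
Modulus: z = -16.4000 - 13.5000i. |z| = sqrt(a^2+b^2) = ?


|z| = sqrt((-16.4)^2 + (-13.5)^2) = sqrt(268.96 + 182.25) = sqrt(451.21) = 21.2417

|z| = 21.2417


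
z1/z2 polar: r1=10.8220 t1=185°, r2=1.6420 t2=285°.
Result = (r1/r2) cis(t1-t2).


r = 10.8220 / 1.6420 = 6.5907
theta = 185° - 285° = -100° = 260° (mod 360)

6.5907 cis(260°)


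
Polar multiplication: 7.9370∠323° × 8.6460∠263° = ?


r = 7.9370 * 8.6460 = 68.6233
theta = 323° + 263° = 586° = 226° (mod 360)

68.6233 cis(226°)


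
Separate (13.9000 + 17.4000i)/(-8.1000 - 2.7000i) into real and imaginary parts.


Multiply by conjugate: (13.9000 + 17.4000i)(-8.1000 + 2.7000i) / ((-8.1)^2 + (-2.7)^2)
Numerator real = 13.9*(-8.1) + 17.4*(-2.7) = -159.57
Numerator imag = 17.4*(-8.1) - 13.9*(-2.7) = -103.41
Denominator = 72.9
Re(z) = -159.57/72.9 = -2.1889
Im(z) = -103.41/72.9 = -1.4185

Re(z) = -2.1889, Im(z) = -1.4185


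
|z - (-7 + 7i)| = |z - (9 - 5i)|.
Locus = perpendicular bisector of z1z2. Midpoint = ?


Equal distances means the locus is the perpendicular bisector of z1 and z2.
Midpoint = ((-7+9)/2, (7+(-5))/2) = (1.0000, 1.0000)

Perpendicular bisector through (1.0000, 1.0000)


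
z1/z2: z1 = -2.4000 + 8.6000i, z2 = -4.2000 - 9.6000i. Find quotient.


Conjugate of z2 = -4.2000 + 9.6000i
Numerator: (-2.4000 + 8.6000i)(-4.2000 + 9.6000i) = -72.4800 - 59.1600i
Denominator: (-4.2)^2 + (-9.6)^2 = 109.8
Result = (-72.4800 - 59.1600i)/109.8

-0.6601 - 0.5388i


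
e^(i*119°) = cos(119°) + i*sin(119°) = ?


cos(119°) = -0.4848
sin(119°) = 0.8746

e^(i*119°) = -0.4848 + 0.8746i


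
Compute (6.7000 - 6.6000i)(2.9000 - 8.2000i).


Real = 6.7*2.9 - (-6.6)*(-8.2) = 19.43 - 54.12 = -34.69
Imag = 6.7*(-8.2) + 2.9*(-6.6) = -54.94 - (19.14) = -74.08

-34.6900 - 74.0800i


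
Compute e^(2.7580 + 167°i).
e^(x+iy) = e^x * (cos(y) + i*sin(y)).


e^2.7580 = 15.76827
cos(167°) = -0.97437
sin(167°) = 0.22495
Real = 15.76827*(-0.97437) = -15.3641
Imag = 15.76827*0.22495 = 3.5471

-15.3641 + 3.5471i


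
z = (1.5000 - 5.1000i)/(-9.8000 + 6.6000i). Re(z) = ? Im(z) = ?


Multiply by conjugate: (1.5000 - 5.1000i)(-9.8000 - 6.6000i) / ((-9.8)^2 + 6.6^2)
Numerator real = 1.5*(-9.8) - (5.1)*6.6 = -48.36
Numerator imag = -5.1*(-9.8) - 1.5*6.6 = 40.08
Denominator = 139.6
Re(z) = -48.36/139.6 = -0.3464
Im(z) = 40.08/139.6 = 0.2871

Re(z) = -0.3464, Im(z) = 0.2871


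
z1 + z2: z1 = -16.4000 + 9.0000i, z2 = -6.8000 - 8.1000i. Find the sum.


Real: -16.4 - 6.8 = -23.2
Imag: 9 - 8.1 = 0.9

-23.2000 + 0.9000i


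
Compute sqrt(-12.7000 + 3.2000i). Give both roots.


|z| = sqrt(161.29+10.24) = 13.0969
sqrt((|z|+a)/2) = sqrt((13.0969+(-12.7))/2) = sqrt(0.1985) = 0.4455
sqrt((|z|-a)/2) = sqrt((13.0969-(-12.7))/2) = sqrt(12.8985) = 3.5914

±(0.4455 + 3.5914i) i.e. 0.4455 + 3.5914i and -0.4455 - 3.5914i


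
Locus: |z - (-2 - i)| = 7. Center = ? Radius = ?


|z - z0| = r is a circle with center z0 and radius r.
Center = (-2, -1), radius = 7

Circle with center (-2, -1) and radius 7


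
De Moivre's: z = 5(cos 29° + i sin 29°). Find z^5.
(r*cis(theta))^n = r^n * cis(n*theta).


r^5 = 5^5 = 3125
n*theta = 5*29° = 145° = 145° (mod 360)
a = 3125*cos(145°) = -2559.8501
b = 3125*sin(145°) = 1792.4264

3125 cis(145°) = -2559.8501 + 1792.4264i


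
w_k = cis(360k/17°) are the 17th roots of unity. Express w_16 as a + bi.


Angle = 360*16/17 = 338.8235°
a = cos(338.8235°) = 0.9325
b = sin(338.8235°) = -0.3612

0.9325 - 0.3612i


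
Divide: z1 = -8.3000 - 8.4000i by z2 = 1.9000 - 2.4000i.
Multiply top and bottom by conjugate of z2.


Conjugate of z2 = 1.9000 + 2.4000i
Numerator: (-8.3000 - 8.4000i)(1.9000 + 2.4000i) = 4.3900 - 35.8800i
Denominator: 1.9^2 + (-2.4)^2 = 9.37
Result = (4.3900 - 35.8800i)/9.37

0.4685 - 3.8292i


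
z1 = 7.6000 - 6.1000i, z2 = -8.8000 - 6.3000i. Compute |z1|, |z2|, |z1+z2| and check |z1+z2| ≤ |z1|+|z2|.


|z1| = sqrt(7.6^2 + (-6.1)^2) = sqrt(94.97) = 9.7453
|z2| = sqrt((-8.8)^2 + (-6.3)^2) = sqrt(117.13) = 10.8227
z1+z2 = -1.2000 - 12.4000i
|z1+z2| = sqrt(155.2) = 12.4579
|z1|+|z2| = 9.7453 + 10.8227 = 20.5680

|z1+z2| = 12.4579 ≤ |z1|+|z2| = 20.5680 (verified)


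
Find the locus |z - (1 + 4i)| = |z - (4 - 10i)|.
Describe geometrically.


Equal distances means the locus is the perpendicular bisector of z1 and z2.
Midpoint = ((1+4)/2, (4+(-10))/2) = (2.5000, -3.0000)

Perpendicular bisector through (2.5000, -3.0000)


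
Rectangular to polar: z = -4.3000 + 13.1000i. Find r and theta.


r = sqrt(18.49+171.61) = sqrt(190.1) = 13.7877
theta = atan2(13.1, -4.3) = 108.1721 degrees

r = 13.7877, theta = 108.1721 degrees


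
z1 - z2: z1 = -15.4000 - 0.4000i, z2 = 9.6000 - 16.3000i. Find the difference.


Real: -15.4 - 9.6 = -25
Imag: -0.4 + 16.3 = 15.9

-25.0000 + 15.9000i


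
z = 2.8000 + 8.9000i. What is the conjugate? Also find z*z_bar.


z_bar = 2.8000 - 8.9000i
z*z_bar = 2.8^2 + 8.9^2 = 7.84 + 79.21 = 87.05

z_bar = 2.8000 - 8.9000i, z*z_bar = 87.05


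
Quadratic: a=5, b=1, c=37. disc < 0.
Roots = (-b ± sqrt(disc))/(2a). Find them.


disc = 1^2 - 4*5*37 = 1 - 740 = -739
sqrt(|disc|) = sqrt(739) = 27.1846
Real part = -1/(2*5) = -0.1000
Imag part = 27.1846/(2*5) = 2.7185

-0.1000 ± 2.7185i


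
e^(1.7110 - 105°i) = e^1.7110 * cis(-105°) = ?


e^1.7110 = 5.5345
cos(-105°) = -0.25882
sin(-105°) = -0.96593
Real = 5.5345*(-0.25882) = -1.4324
Imag = 5.5345*(-0.96593) = -5.3459

-1.4324 - 5.3459i


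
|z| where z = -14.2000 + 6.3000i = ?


|z| = sqrt((-14.2)^2 + 6.3^2) = sqrt(201.64 + 39.69) = sqrt(241.33) = 15.5348

|z| = 15.5348


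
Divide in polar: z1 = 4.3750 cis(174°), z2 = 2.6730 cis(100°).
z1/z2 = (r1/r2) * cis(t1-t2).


r = 4.3750 / 2.6730 = 1.6367
theta = 174° - 100° = 74° = 74° (mod 360)

1.6367 cis(74°)


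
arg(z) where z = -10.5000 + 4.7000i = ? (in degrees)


Re = -10.5, Im = 4.7
arg = atan2(4.7, -10.5) = 155.8858 degrees

arg(z) = 155.8858 degrees


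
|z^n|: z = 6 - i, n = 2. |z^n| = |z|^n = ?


|z| = sqrt(36+1) = sqrt(37) = 6.0828
|z^2| = |z|^2 = (sqrt(37))^2 = 37

|z^2| = 37


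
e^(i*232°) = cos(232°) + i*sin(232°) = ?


cos(232°) = -0.6157
sin(232°) = -0.7880

e^(i*232°) = -0.6157 - 0.7880i


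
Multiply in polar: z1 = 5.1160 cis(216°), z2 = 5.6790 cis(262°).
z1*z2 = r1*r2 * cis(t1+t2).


r = 5.1160 * 5.6790 = 29.0538
theta = 216° + 262° = 478° = 118° (mod 360)

29.0538 cis(118°)


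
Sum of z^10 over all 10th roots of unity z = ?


The roots are w_k = w^k with w = e^(2*pi*i/10), and (w^k)^10 = (w^10)^k.
So S = 1 + u + u^2 + ... + u^(9) with u = w^10.
10 = 1*10 + 0, so 10 is a multiple of 10 and u = (w^10)^1 = 1.
Every one of the 10 terms equals 1: S = 10

S = 10


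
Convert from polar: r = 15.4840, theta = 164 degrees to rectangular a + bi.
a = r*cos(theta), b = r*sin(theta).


a = 15.4840*cos(164°) = 15.4840*(-0.961262) = -14.8842
b = 15.4840*sin(164°) = 15.4840*0.27564 = 4.2680

-14.8842 + 4.2680i


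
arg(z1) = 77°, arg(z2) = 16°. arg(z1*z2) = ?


arg(z1*z2) = 77° + 16° = 93°
Normalized to (-180°, 180°]: 93°

93°


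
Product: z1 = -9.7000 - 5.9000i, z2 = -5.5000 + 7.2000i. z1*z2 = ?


Real = -9.7*(-5.5) - (-5.9)*7.2 = 53.35 - (-42.48) = 95.83
Imag = -9.7*7.2 - (5.5)*(-5.9) = -69.84 + 32.45 = -37.39

95.8300 - 37.3900i


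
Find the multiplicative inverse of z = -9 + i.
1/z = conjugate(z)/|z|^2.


|z|^2 = 81+1 = 82
1/z = (-9 - 1i)/82

1/z = -0.1098 - 0.0122i


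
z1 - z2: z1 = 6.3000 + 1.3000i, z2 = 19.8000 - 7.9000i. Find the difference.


Real: 6.3 - 19.8 = -13.5
Imag: 1.3 + 7.9 = 9.2

-13.5000 + 9.2000i


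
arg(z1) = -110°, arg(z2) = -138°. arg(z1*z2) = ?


arg(z1*z2) = -110° - 138° = -248°
Normalized to (-180°, 180°]: 112°

112°


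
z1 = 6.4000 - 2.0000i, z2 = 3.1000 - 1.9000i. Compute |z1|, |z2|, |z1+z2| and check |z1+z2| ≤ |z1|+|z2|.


|z1| = sqrt(6.4^2 + (-2)^2) = sqrt(44.96) = 6.7052
|z2| = sqrt(3.1^2 + (-1.9)^2) = sqrt(13.22) = 3.6359
z1+z2 = 9.5000 - 3.9000i
|z1+z2| = sqrt(105.46) = 10.2694
|z1|+|z2| = 6.7052 + 3.6359 = 10.3411

|z1+z2| = 10.2694 ≤ |z1|+|z2| = 10.3411 (verified)


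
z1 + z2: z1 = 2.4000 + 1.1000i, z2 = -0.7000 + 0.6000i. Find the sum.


Real: 2.4 - 0.7 = 1.7
Imag: 1.1 + 0.6 = 1.7

1.7000 + 1.7000i


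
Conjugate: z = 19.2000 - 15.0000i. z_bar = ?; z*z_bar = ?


z_bar = 19.2000 + 15.0000i
z*z_bar = 19.2^2 + (-15)^2 = 368.64 + 225 = 593.64

z_bar = 19.2000 + 15.0000i, z*z_bar = 593.64


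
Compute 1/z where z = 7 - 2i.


|z|^2 = 49+4 = 53
1/z = (7 + 2i)/53

1/z = 0.1321 + 0.0377i


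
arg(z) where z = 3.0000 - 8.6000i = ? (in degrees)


Re = 3, Im = -8.6
arg = atan2(-8.6, 3) = -70.7693 degrees

arg(z) = -70.7693 degrees


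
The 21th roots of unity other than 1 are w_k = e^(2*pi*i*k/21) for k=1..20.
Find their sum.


With w = e^(2*pi*i/21), all 21 of the 21th roots of unity w^0 = 1, w, ..., w^(20) sum to 0: 1 + w + ... + w^(20) = (1 - w^21)/(1 - w) = 0 since w^21 = 1, w ≠ 1.
Removing the root 1: w + w^2 + ... + w^(20) = 0 - 1 = -1

Sum = -1


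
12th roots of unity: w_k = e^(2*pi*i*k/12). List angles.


The 12th roots of unity are cis(360k/12°) for k=0..11
Angle step = 360/12 = 30°
Primitive root: cis(30°)
Primitive root = 0.8660 + 0.5000i

12 roots at angles: 0°, 30°, 60°, 90°, 120°, 150°, 180°, 210°, 240°, 270°, 300°, 330°


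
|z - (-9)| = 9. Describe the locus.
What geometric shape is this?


|z - z0| = r is a circle with center z0 and radius r.
Center = (-9, 0), radius = 9

Circle with center (-9, 0) and radius 9


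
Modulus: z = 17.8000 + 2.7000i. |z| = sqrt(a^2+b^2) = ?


|z| = sqrt(17.8^2 + 2.7^2) = sqrt(316.84 + 7.29) = sqrt(324.13) = 18.0036

|z| = 18.0036


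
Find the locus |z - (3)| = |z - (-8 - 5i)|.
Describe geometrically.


Equal distances means the locus is the perpendicular bisector of z1 and z2.
Midpoint = ((3+(-8))/2, (0+(-5))/2) = (-2.5000, -2.5000)

Perpendicular bisector through (-2.5000, -2.5000)


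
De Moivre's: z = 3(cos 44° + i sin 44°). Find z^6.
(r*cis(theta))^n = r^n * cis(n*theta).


r^6 = 3^6 = 729
n*theta = 6*44° = 264° = 264° (mod 360)
a = 729*cos(264°) = -76.2012
b = 729*sin(264°) = -725.0065

729 cis(264°) = -76.2012 - 725.0065i


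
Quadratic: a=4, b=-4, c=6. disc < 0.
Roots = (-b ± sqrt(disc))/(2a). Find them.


disc = (-4)^2 - 4*4*6 = 16 - 96 = -80
sqrt(|disc|) = sqrt(80) = 8.9443
Real part = 4/(2*4) = 0.5000
Imag part = 8.9443/(2*4) = 1.1180

0.5000 ± 1.1180i


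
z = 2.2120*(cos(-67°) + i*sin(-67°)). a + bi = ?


a = 2.2120*cos(-67°) = 2.2120*0.39073 = 0.8643
b = 2.2120*sin(-67°) = 2.2120*(-0.920505) = -2.0362

0.8643 - 2.0362i


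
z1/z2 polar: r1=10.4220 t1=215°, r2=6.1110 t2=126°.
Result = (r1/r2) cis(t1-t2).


r = 10.4220 / 6.1110 = 1.7054
theta = 215° - 126° = 89° = 89° (mod 360)

1.7054 cis(89°)


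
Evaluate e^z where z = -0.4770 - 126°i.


e^-0.4770 = 0.6206
cos(-126°) = -0.5878
sin(-126°) = -0.809
Real = 0.6206*(-0.5878) = -0.3648
Imag = 0.6206*(-0.809) = -0.5021

-0.3648 - 0.5021i


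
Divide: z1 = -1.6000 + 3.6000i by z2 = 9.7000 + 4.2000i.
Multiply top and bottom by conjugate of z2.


Conjugate of z2 = 9.7000 - 4.2000i
Numerator: (-1.6000 + 3.6000i)(9.7000 - 4.2000i) = -0.4000 + 41.6400i
Denominator: 9.7^2 + 4.2^2 = 111.73
Result = (-0.4000 + 41.6400i)/111.73

-0.0036 + 0.3727i


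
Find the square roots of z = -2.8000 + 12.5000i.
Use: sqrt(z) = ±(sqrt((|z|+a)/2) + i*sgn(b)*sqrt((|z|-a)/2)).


|z| = sqrt(7.84+156.25) = 12.8098
sqrt((|z|+a)/2) = sqrt((12.8098+(-2.8))/2) = sqrt(5.0049) = 2.2372
sqrt((|z|-a)/2) = sqrt((12.8098-(-2.8))/2) = sqrt(7.8049) = 2.7937

±(2.2372 + 2.7937i) i.e. 2.2372 + 2.7937i and -2.2372 - 2.7937i


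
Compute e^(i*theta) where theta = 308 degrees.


cos(308°) = 0.6157
sin(308°) = -0.7880

e^(i*308°) = 0.6157 - 0.7880i


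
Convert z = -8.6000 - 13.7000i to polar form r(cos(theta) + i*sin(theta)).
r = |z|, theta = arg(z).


r = sqrt(73.96+187.69) = sqrt(261.65) = 16.1756
theta = atan2(-13.7, -8.6) = -122.1180 degrees

r = 16.1756, theta = -122.1180 degrees


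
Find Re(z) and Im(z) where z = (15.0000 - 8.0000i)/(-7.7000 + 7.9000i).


Multiply by conjugate: (15.0000 - 8.0000i)(-7.7000 - 7.9000i) / ((-7.7)^2 + 7.9^2)
Numerator real = 15*(-7.7) - (8)*7.9 = -178.7
Numerator imag = -8*(-7.7) - 15*7.9 = -56.9
Denominator = 121.7
Re(z) = -178.7/121.7 = -1.4684
Im(z) = -56.9/121.7 = -0.4675

Re(z) = -1.4684, Im(z) = -0.4675


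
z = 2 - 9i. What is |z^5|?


|z| = sqrt(4+81) = sqrt(85) = 9.2195
|z^5| = |z|^5 = (sqrt(85))^5 = 85^2 * sqrt(85) = 7225*sqrt(85)

|z^5| = 7225*sqrt(85) ≈ 66611.2087


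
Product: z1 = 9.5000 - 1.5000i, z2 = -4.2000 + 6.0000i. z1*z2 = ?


Real = 9.5*(-4.2) - (-1.5)*6 = -39.9 - (-9) = -30.9
Imag = 9.5*6 - (4.2)*(-1.5) = 57 + 6.3 = 63.3

-30.9000 + 63.3000i


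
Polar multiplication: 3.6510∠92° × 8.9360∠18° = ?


r = 3.6510 * 8.9360 = 32.6253
theta = 92° + 18° = 110° = 110° (mod 360)

32.6253 cis(110°)


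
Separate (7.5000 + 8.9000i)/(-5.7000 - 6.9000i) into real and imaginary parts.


Multiply by conjugate: (7.5000 + 8.9000i)(-5.7000 + 6.9000i) / ((-5.7)^2 + (-6.9)^2)
Numerator real = 7.5*(-5.7) + 8.9*(-6.9) = -104.16
Numerator imag = 8.9*(-5.7) - 7.5*(-6.9) = 1.02
Denominator = 80.1
Re(z) = -104.16/80.1 = -1.3004
Im(z) = 1.02/80.1 = 0.0127

Re(z) = -1.3004, Im(z) = 0.0127


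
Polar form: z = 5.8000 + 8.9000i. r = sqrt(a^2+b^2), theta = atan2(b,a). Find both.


r = sqrt(33.64+79.21) = sqrt(112.85) = 10.6231
theta = atan2(8.9, 5.8) = 56.9083 degrees

r = 10.6231, theta = 56.9083 degrees


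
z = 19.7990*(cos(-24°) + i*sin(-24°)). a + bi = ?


a = 19.7990*cos(-24°) = 19.7990*0.913545 = 18.0873
b = 19.7990*sin(-24°) = 19.7990*(-0.40674) = -8.0530

18.0873 - 8.0530i


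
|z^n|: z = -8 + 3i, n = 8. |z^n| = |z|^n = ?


|z| = sqrt(64+9) = sqrt(73) = 8.5440
|z^8| = |z|^8 = (sqrt(73))^8 = 73^4 = 28398241

|z^8| = 28398241


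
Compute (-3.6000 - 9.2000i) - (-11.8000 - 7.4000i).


Real: -3.6 + 11.8 = 8.2
Imag: -9.2 + 7.4 = -1.8

8.2000 - 1.8000i


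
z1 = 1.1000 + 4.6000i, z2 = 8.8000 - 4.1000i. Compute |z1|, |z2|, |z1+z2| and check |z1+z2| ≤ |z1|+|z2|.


|z1| = sqrt(1.1^2 + 4.6^2) = sqrt(22.37) = 4.7297
|z2| = sqrt(8.8^2 + (-4.1)^2) = sqrt(94.25) = 9.7082
z1+z2 = 9.9000 + 0.5000i
|z1+z2| = sqrt(98.26) = 9.9126
|z1|+|z2| = 4.7297 + 9.7082 = 14.4379

|z1+z2| = 9.9126 ≤ |z1|+|z2| = 14.4379 (verified)


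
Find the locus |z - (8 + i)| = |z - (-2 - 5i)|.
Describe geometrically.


Equal distances means the locus is the perpendicular bisector of z1 and z2.
Midpoint = ((8+(-2))/2, (1+(-5))/2) = (3.0000, -2.0000)

Perpendicular bisector through (3.0000, -2.0000)


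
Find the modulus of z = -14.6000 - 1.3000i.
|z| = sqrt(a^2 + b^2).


|z| = sqrt((-14.6)^2 + (-1.3)^2) = sqrt(213.16 + 1.69) = sqrt(214.85) = 14.6578

|z| = 14.6578


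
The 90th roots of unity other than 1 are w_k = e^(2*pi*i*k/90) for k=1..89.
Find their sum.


With w = e^(2*pi*i/90), all 90 of the 90th roots of unity w^0 = 1, w, ..., w^(89) sum to 0: 1 + w + ... + w^(89) = (1 - w^90)/(1 - w) = 0 since w^90 = 1, w ≠ 1.
Removing the root 1: w + w^2 + ... + w^(89) = 0 - 1 = -1

Sum = -1


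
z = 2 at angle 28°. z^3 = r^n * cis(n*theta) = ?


r^3 = 2^3 = 8
n*theta = 3*28° = 84° = 84° (mod 360)
a = 8*cos(84°) = 0.8362
b = 8*sin(84°) = 7.9562

8 cis(84°) = 0.8362 + 7.9562i


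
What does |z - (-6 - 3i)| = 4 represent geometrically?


|z - z0| = r is a circle with center z0 and radius r.
Center = (-6, -3), radius = 4

Circle with center (-6, -3) and radius 4


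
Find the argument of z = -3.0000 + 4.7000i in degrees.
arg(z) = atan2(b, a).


Re = -3, Im = 4.7
arg = atan2(4.7, -3) = 122.5500 degrees

arg(z) = 122.5500 degrees


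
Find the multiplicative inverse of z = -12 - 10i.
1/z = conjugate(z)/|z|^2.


|z|^2 = 144+100 = 244
1/z = (-12 + 10i)/244

1/z = -0.0492 + 0.0410i


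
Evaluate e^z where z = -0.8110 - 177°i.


e^-0.8110 = 0.4444
cos(-177°) = -0.9986
sin(-177°) = -0.05234
Real = 0.4444*(-0.9986) = -0.4438
Imag = 0.4444*(-0.05234) = -0.0233

-0.4438 - 0.0233i


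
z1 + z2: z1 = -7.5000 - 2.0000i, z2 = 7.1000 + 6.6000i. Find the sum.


Real: -7.5 + 7.1 = -0.4
Imag: -2 + 6.6 = 4.6

-0.4000 + 4.6000i


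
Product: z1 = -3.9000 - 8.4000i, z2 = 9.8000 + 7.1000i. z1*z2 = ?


Real = -3.9*9.8 - (-8.4)*7.1 = -38.22 - (-59.64) = 21.42
Imag = -3.9*7.1 + 9.8*(-8.4) = -27.69 - (82.32) = -110.01

21.4200 - 110.0100i


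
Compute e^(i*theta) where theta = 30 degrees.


cos(30°) = 0.8660
sin(30°) = 0.5000

e^(i*30°) = 0.8660 + 0.5000i


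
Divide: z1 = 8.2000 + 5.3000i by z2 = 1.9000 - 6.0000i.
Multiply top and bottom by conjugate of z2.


Conjugate of z2 = 1.9000 + 6.0000i
Numerator: (8.2000 + 5.3000i)(1.9000 + 6.0000i) = -16.2200 + 59.2700i
Denominator: 1.9^2 + (-6)^2 = 39.61
Result = (-16.2200 + 59.2700i)/39.61

-0.4095 + 1.4963i


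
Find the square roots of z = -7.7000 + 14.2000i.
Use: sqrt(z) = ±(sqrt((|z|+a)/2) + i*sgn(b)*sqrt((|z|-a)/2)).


|z| = sqrt(59.29+201.64) = 16.1533
sqrt((|z|+a)/2) = sqrt((16.1533+(-7.7))/2) = sqrt(4.2267) = 2.0559
sqrt((|z|-a)/2) = sqrt((16.1533-(-7.7))/2) = sqrt(11.9267) = 3.4535

±(2.0559 + 3.4535i) i.e. 2.0559 + 3.4535i and -2.0559 - 3.4535i


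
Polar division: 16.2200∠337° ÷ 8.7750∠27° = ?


r = 16.2200 / 8.7750 = 1.8484
theta = 337° - 27° = 310° = 310° (mod 360)

1.8484 cis(310°)


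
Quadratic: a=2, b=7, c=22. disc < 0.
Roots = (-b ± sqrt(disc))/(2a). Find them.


disc = 7^2 - 4*2*22 = 49 - 176 = -127
sqrt(|disc|) = sqrt(127) = 11.2694
Real part = -7/(2*2) = -1.7500
Imag part = 11.2694/(2*2) = 2.8174

-1.7500 ± 2.8174i


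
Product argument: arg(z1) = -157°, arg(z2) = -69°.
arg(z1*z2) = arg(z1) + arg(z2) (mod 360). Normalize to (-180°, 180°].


arg(z1*z2) = -157° - 69° = -226°
Normalized to (-180°, 180°]: 134°

134°


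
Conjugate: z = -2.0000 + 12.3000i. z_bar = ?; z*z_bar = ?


z_bar = -2.0000 - 12.3000i
z*z_bar = (-2)^2 + 12.3^2 = 4 + 151.29 = 155.29

z_bar = -2.0000 - 12.3000i, z*z_bar = 155.29


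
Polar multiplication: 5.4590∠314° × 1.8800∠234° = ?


r = 5.4590 * 1.8800 = 10.2629
theta = 314° + 234° = 548° = 188° (mod 360)

10.2629 cis(188°)


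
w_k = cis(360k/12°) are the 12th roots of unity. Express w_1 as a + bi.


Angle = 360*1/12 = 30°
a = cos(30°) = 0.8660
b = sin(30°) = 0.5000

0.8660 + 0.5000i


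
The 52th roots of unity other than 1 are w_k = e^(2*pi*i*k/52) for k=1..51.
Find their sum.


With w = e^(2*pi*i/52), all 52 of the 52th roots of unity w^0 = 1, w, ..., w^(51) sum to 0: 1 + w + ... + w^(51) = (1 - w^52)/(1 - w) = 0 since w^52 = 1, w ≠ 1.
Removing the root 1: w + w^2 + ... + w^(51) = 0 - 1 = -1

Sum = -1


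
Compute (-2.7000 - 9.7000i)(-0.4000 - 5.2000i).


Real = -2.7*(-0.4) - (-9.7)*(-5.2) = 1.08 - 50.44 = -49.36
Imag = -2.7*(-5.2) - (0.4)*(-9.7) = 14.04 + 3.88 = 17.92

-49.3600 + 17.9200i


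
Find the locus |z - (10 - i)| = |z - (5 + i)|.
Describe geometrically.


Equal distances means the locus is the perpendicular bisector of z1 and z2.
Midpoint = ((10+5)/2, (-1+1)/2) = (7.5000, 0)

Perpendicular bisector through (7.5000, 0)


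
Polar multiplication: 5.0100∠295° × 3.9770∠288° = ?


r = 5.0100 * 3.9770 = 19.9248
theta = 295° + 288° = 583° = 223° (mod 360)

19.9248 cis(223°)


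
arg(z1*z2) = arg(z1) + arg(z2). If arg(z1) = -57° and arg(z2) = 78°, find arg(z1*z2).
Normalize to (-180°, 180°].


arg(z1*z2) = -57° + 78° = 21°
Normalized to (-180°, 180°]: 21°

21°


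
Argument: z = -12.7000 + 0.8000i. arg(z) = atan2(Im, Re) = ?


Re = -12.7, Im = 0.8
arg = atan2(0.8, -12.7) = 176.3956 degrees

arg(z) = 176.3956 degrees


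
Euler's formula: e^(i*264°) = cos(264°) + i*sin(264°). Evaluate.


cos(264°) = -0.1045
sin(264°) = -0.9945

e^(i*264°) = -0.1045 - 0.9945i


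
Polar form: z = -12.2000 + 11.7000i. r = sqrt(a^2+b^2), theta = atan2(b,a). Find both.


r = sqrt(148.84+136.89) = sqrt(285.73) = 16.9035
theta = atan2(11.7, -12.2) = 136.1985 degrees

r = 16.9035, theta = 136.1985 degrees


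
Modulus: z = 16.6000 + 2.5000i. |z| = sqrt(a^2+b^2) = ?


|z| = sqrt(16.6^2 + 2.5^2) = sqrt(275.56 + 6.25) = sqrt(281.81) = 16.7872

|z| = 16.7872


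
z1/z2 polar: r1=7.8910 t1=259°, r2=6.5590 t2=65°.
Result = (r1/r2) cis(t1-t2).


r = 7.8910 / 6.5590 = 1.2031
theta = 259° - 65° = 194° = 194° (mod 360)

1.2031 cis(194°)


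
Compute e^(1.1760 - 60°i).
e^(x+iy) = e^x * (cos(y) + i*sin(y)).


e^1.1760 = 3.2414
cos(-60°) = 0.5
sin(-60°) = -0.866
Real = 3.2414*0.5 = 1.6207
Imag = 3.2414*(-0.866) = -2.8071

1.6207 - 2.8071i


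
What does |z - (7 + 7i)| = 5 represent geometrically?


|z - z0| = r is a circle with center z0 and radius r.
Center = (7, 7), radius = 5

Circle with center (7, 7) and radius 5


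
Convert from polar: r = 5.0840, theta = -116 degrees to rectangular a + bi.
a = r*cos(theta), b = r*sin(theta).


a = 5.0840*cos(-116°) = 5.0840*(-0.43837) = -2.2287
b = 5.0840*sin(-116°) = 5.0840*(-0.8988) = -4.5695

-2.2287 - 4.5695i


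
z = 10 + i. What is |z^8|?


|z| = sqrt(100+1) = sqrt(101) = 10.0499
|z^8| = |z|^8 = (sqrt(101))^8 = 101^4 = 104060401

|z^8| = 104060401


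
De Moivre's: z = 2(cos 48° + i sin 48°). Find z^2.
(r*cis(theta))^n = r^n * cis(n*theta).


r^2 = 2^2 = 4
n*theta = 2*48° = 96° = 96° (mod 360)
a = 4*cos(96°) = -0.4181
b = 4*sin(96°) = 3.9781

4 cis(96°) = -0.4181 + 3.9781i


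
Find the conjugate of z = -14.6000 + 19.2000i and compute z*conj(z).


z_bar = -14.6000 - 19.2000i
z*z_bar = (-14.6)^2 + 19.2^2 = 213.16 + 368.64 = 581.8

z_bar = -14.6000 - 19.2000i, z*z_bar = 581.8


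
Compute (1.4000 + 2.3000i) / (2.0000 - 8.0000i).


Conjugate of z2 = 2.0000 + 8.0000i
Numerator: (1.4000 + 2.3000i)(2.0000 + 8.0000i) = -15.6000 + 15.8000i
Denominator: 2^2 + (-8)^2 = 68
Result = (-15.6000 + 15.8000i)/68

-0.2294 + 0.2324i


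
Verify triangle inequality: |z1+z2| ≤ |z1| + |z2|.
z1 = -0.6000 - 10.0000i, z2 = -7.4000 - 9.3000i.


|z1| = sqrt((-0.6)^2 + (-10)^2) = sqrt(100.36) = 10.0180
|z2| = sqrt((-7.4)^2 + (-9.3)^2) = sqrt(141.25) = 11.8849
z1+z2 = -8.0000 - 19.3000i
|z1+z2| = sqrt(436.49) = 20.8923
|z1|+|z2| = 10.0180 + 11.8849 = 21.9029

|z1+z2| = 20.8923 ≤ |z1|+|z2| = 21.9029 (verified)


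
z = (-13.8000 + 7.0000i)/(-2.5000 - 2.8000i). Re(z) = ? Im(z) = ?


Multiply by conjugate: (-13.8000 + 7.0000i)(-2.5000 + 2.8000i) / ((-2.5)^2 + (-2.8)^2)
Numerator real = -13.8*(-2.5) + 7*(-2.8) = 14.9
Numerator imag = 7*(-2.5) - (-13.8)*(-2.8) = -56.14
Denominator = 14.09
Re(z) = 14.9/14.09 = 1.0575
Im(z) = -56.14/14.09 = -3.9844

Re(z) = 1.0575, Im(z) = -3.9844


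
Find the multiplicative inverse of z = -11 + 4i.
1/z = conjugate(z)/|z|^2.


|z|^2 = 121+16 = 137
1/z = (-11 - 4i)/137

1/z = -0.0803 - 0.0292i


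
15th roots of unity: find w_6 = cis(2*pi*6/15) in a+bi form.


Angle = 360*6/15 = 144°
a = cos(144°) = -0.8090
b = sin(144°) = 0.5878

-0.8090 + 0.5878i


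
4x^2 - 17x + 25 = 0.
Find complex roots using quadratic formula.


disc = (-17)^2 - 4*4*25 = 289 - 400 = -111
sqrt(|disc|) = sqrt(111) = 10.5357
Real part = 17/(2*4) = 2.1250
Imag part = 10.5357/(2*4) = 1.3170

2.1250 ± 1.3170i


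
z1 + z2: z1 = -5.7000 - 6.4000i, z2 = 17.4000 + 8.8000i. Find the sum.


Real: -5.7 + 17.4 = 11.7
Imag: -6.4 + 8.8 = 2.4

11.7000 + 2.4000i


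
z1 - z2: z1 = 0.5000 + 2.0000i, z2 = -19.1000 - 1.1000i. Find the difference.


Real: 0.5 + 19.1 = 19.6
Imag: 2 + 1.1 = 3.1

19.6000 + 3.1000i


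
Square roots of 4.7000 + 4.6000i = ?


|z| = sqrt(22.09+21.16) = 6.5765
sqrt((|z|+a)/2) = sqrt((6.5765+4.7)/2) = sqrt(5.6382) = 2.3745
sqrt((|z|-a)/2) = sqrt((6.5765-4.7)/2) = sqrt(0.9382) = 0.9686

±(2.3745 + 0.9686i) i.e. 2.3745 + 0.9686i and -2.3745 - 0.9686i


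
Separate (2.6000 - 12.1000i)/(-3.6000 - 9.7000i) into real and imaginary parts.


Multiply by conjugate: (2.6000 - 12.1000i)(-3.6000 + 9.7000i) / ((-3.6)^2 + (-9.7)^2)
Numerator real = 2.6*(-3.6) - (12.1)*(-9.7) = 108.01
Numerator imag = -12.1*(-3.6) - 2.6*(-9.7) = 68.78
Denominator = 107.05
Re(z) = 108.01/107.05 = 1.0090
Im(z) = 68.78/107.05 = 0.6425

Re(z) = 1.0090, Im(z) = 0.6425


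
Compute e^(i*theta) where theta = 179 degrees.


cos(179°) = -0.9998
sin(179°) = 0.0175

e^(i*179°) = -0.9998 + 0.0175i


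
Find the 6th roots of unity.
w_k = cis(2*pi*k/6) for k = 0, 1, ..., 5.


The 6th roots of unity are cis(360k/6°) for k=0..5
Angle step = 360/6 = 60°
Primitive root: cis(60°)
Primitive root = 0.5000 + 0.8660i

6 roots at angles: 0°, 60°, 120°, 180°, 240°, 300°


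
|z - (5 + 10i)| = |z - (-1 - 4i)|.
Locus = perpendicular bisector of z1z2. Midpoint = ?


Equal distances means the locus is the perpendicular bisector of z1 and z2.
Midpoint = ((5+(-1))/2, (10+(-4))/2) = (2.0000, 3.0000)

Perpendicular bisector through (2.0000, 3.0000)


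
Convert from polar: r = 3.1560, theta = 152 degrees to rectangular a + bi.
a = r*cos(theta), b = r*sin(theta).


a = 3.1560*cos(152°) = 3.1560*(-0.88295) = -2.7866
b = 3.1560*sin(152°) = 3.1560*0.4695 = 1.4817

-2.7866 + 1.4817i


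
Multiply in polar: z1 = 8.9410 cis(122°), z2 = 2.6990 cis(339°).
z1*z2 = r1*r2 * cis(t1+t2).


r = 8.9410 * 2.6990 = 24.1318
theta = 122° + 339° = 461° = 101° (mod 360)

24.1318 cis(101°)


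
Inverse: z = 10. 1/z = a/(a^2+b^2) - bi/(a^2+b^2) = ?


|z|^2 = 100+0 = 100
1/z = (10 - 0i)/100

1/z = 0.1000 + 0i


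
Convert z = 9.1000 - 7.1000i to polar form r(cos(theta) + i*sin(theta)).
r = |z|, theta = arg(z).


r = sqrt(82.81+50.41) = sqrt(133.22) = 11.5421
theta = atan2(-7.1, 9.1) = -37.9621 degrees

r = 11.5421, theta = -37.9621 degrees


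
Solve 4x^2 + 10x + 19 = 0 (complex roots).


disc = 10^2 - 4*4*19 = 100 - 304 = -204
sqrt(|disc|) = sqrt(204) = 14.2829
Real part = -10/(2*4) = -1.2500
Imag part = 14.2829/(2*4) = 1.7854

-1.2500 ± 1.7854i


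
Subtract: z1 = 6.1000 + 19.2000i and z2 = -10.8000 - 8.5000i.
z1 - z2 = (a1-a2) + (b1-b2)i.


Real: 6.1 + 10.8 = 16.9
Imag: 19.2 + 8.5 = 27.7

16.9000 + 27.7000i


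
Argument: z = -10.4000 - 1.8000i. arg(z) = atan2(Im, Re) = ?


Re = -10.4, Im = -1.8
arg = atan2(-1.8, -10.4) = -170.1807 degrees

arg(z) = -170.1807 degrees


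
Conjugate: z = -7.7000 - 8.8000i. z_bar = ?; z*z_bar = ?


z_bar = -7.7000 + 8.8000i
z*z_bar = (-7.7)^2 + (-8.8)^2 = 59.29 + 77.44 = 136.73

z_bar = -7.7000 + 8.8000i, z*z_bar = 136.73


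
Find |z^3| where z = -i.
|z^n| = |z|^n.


|z| = sqrt(0+1) = sqrt(1) = 1
|z^3| = |z|^3 = 1^3 = 1

|z^3| = 1


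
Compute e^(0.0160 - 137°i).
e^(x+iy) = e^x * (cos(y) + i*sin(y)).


e^0.0160 = 1.0161
cos(-137°) = -0.73135
sin(-137°) = -0.682
Real = 1.0161*(-0.73135) = -0.7431
Imag = 1.0161*(-0.682) = -0.6930

-0.7431 - 0.6930i


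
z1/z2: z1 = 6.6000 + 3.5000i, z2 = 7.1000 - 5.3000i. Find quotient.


Conjugate of z2 = 7.1000 + 5.3000i
Numerator: (6.6000 + 3.5000i)(7.1000 + 5.3000i) = 28.3100 + 59.8300i
Denominator: 7.1^2 + (-5.3)^2 = 78.5
Result = (28.3100 + 59.8300i)/78.5

0.3606 + 0.7622i


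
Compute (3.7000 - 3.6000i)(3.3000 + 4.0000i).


Real = 3.7*3.3 - (-3.6)*4 = 12.21 - (-14.4) = 26.61
Imag = 3.7*4 + 3.3*(-3.6) = 14.8 - (11.88) = 2.92

26.6100 + 2.9200i


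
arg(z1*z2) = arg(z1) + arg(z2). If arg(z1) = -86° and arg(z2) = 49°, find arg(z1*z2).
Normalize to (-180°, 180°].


arg(z1*z2) = -86° + 49° = -37°
Normalized to (-180°, 180°]: -37°

-37°


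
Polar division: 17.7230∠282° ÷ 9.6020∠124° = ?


r = 17.7230 / 9.6020 = 1.8458
theta = 282° - 124° = 158° = 158° (mod 360)

1.8458 cis(158°)
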